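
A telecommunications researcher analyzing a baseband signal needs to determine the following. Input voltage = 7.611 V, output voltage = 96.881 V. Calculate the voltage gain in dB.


Voltage gain in dB:
G = 20 * log10(Vout / Vin)
  = 20 * log10(96.881 / 7.611)
  = 20 * log10(12.729076)
  = 20 * 1.104797
  = 22.1 dB

22.1 dB


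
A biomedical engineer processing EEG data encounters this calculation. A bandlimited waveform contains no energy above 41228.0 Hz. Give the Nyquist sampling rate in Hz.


The Nyquist rate is twice the maximum frequency component.
fs_min = 2 * fmax
      = 2 * 41228.0
      = 82456.0 Hz

82456.0


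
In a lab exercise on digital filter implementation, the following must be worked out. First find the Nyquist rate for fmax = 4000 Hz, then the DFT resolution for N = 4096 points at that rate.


Step 1 — Nyquist sampling rate:
fs = 2 * fmax = 2 * 4000 = 8000 Hz

Step 2 — DFT bin spacing:
df = fs / N = 8000 / 4096 = 1.9531 Hz

1.9531 Hz


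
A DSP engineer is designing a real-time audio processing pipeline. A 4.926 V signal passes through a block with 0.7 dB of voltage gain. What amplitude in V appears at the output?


Output voltage from dB gain:
V_out = V_in * 10^(gain_dB / 20)
      = 4.926 * 10^(0.7 / 20)
      = 4.926 * 1.083927
      = 5.3394 V

5.3394 V


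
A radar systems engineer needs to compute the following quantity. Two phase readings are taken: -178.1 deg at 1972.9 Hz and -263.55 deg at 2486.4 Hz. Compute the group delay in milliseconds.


Group delay from phase difference:
tau = -d(phi)/d(omega)
d(phi) = -85.45 deg = -1.491384 rad
d(omega) = 2*pi*(2486.4 - 1972.9) = 3226.4157 rad/s
tau = -(-1.491384) / 3226.4157
    = 0.4622 ms

0.4622 ms


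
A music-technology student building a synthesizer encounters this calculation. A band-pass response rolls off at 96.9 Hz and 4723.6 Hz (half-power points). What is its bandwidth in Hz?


Bandwidth is the difference of -3dB frequencies:
BW = f_high - f_low
   = 4723.6 - 96.9
   = 4626.7 Hz

4626.7 Hz


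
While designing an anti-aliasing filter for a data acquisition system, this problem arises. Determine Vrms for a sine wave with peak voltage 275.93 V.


RMS voltage for a sinusoidal waveform:
V_rms = V_peak / sqrt(2)
      = 275.93 / 1.414214
      = 195.112 V

195.112 V


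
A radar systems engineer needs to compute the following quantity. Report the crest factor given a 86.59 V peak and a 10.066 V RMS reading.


Crest factor is the ratio of peak to RMS:
CF = V_peak / V_rms
   = 86.59 / 10.066
   = 8.6022

8.6022


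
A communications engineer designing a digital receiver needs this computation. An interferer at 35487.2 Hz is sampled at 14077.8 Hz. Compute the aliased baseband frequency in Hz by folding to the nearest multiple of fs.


Compute the nearest integer multiple of fs to the signal:
n = round(35487.2 / 14077.8) = 3
f_alias = |35487.2 - 3 * 14077.8|
        = |35487.2 - 42233.4|
        = 6746.2 Hz

6746.2


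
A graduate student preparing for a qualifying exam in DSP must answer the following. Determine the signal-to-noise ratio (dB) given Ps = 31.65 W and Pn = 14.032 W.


SNR in decibels:
SNR = 10 * log10(Ps / Pn)
    = 10 * log10(31.65 / 14.032)
    = 10 * log10(2.2556)
    = 10 * 0.3533
    = 3.53 dB

3.53 dB


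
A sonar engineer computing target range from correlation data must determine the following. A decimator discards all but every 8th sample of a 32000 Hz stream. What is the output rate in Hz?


Decimation reduces the sample rate:
fs_out = fs_in / M
       = 32000 / 8
       = 4000.0 Hz

4000.0 Hz


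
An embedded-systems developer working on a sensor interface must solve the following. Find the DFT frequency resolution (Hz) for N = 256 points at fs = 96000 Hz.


DFT frequency resolution:
df = fs / N
   = 96000 / 256
   = 375.0 Hz

375.0 Hz


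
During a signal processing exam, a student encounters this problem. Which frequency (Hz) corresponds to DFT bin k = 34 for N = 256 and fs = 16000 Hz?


Frequency of DFT bin k:
f_k = k * fs / N
    = 34 * 16000 / 256
    = 544000 / 256
    = 2125.0 Hz

2125.0 Hz


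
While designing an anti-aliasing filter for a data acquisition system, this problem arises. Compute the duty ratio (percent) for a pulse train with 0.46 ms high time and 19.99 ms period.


Duty cycle as a percentage:
DC = (t_on / T) * 100
   = (0.46 / 19.99) * 100
   = 0.023012 * 100
   = 2.3 %

2.3 %


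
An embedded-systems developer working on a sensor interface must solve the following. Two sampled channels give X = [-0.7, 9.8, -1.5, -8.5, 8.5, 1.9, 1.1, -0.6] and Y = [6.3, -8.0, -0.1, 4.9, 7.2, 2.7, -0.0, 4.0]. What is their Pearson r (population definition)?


Pearson correlation coefficient (population):
r = cov(X,Y) / (std(X) * std(Y))
Mean X = 1.25, Mean Y = 2.125
Cov(X,Y) = -10.20375
Std(X) = 5.43093, Std(Y) = 4.565016
r = -0.4116

-0.4116


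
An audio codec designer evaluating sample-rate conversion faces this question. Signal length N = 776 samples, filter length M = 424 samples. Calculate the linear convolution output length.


Linear convolution output length:
L = N + M - 1
  = 776 + 424 - 1
  = 1199 samples

1199


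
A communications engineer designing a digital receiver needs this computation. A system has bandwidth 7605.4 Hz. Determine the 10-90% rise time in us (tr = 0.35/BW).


Rise time from bandwidth relationship:
tr = 0.35 / BW
   = 0.35 / 7605.4
   = 4.601993321e-05 s
   = 46.0199 us

46.0199 us


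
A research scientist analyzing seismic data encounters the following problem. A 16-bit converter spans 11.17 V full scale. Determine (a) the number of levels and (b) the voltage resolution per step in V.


Step 1 — number of quantization levels:
L = 2^N = 2^16 = 65536

Step 2 — LSB step size:
delta = Vfs / L
      = 11.17 / 65536
      = 0.00017044 V

Levels = 65536; step size = 0.00017044 V


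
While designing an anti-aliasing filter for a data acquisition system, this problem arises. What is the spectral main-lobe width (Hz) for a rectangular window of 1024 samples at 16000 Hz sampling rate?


Main lobe width for a rectangular window:
Width = 2 * fs / N
      = 2 * 16000 / 1024
      = 32000 / 1024
      = 31.25 Hz

31.25 Hz


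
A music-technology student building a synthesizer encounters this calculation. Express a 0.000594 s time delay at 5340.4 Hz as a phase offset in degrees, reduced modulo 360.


Phase shift from frequency and time delay:
phi = 360 * f * t_delay
    = 360 * 5340.4 * 0.000594
    = 1141.99 degrees
    mod 360 = 61.99 degrees

61.99 degrees


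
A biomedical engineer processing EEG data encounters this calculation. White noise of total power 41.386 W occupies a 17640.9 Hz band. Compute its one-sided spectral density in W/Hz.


Power spectral density:
PSD = P / BW
    = 41.386 / 17640.9
    = 0.00234603 W/Hz

0.00234603 W/Hz


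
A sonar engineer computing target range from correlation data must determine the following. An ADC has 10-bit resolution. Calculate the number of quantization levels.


Number of quantization levels = 2^N
= 2^10
= 1024

1024


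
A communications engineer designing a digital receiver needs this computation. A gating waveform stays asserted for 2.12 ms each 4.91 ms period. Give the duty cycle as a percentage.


Duty cycle as a percentage:
DC = (t_on / T) * 100
   = (2.12 / 4.91) * 100
   = 0.431772 * 100
   = 43.18 %

43.18 %


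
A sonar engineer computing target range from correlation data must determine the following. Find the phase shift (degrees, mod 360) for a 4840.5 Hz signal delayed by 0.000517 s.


Phase shift from frequency and time delay:
phi = 360 * f * t_delay
    = 360 * 4840.5 * 0.000517
    = 900.91 degrees
    mod 360 = 180.91 degrees

180.91 degrees


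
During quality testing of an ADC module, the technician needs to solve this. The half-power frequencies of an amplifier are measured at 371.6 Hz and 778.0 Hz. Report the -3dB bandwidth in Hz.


Bandwidth is the difference of -3dB frequencies:
BW = f_high - f_low
   = 778.0 - 371.6
   = 406.4 Hz

406.4 Hz


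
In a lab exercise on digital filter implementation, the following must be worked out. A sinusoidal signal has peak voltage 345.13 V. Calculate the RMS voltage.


RMS voltage for a sinusoidal waveform:
V_rms = V_peak / sqrt(2)
      = 345.13 / 1.414214
      = 244.044 V

244.044 V


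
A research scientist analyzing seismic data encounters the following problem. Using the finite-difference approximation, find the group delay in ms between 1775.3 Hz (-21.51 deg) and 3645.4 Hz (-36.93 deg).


Group delay from phase difference:
tau = -d(phi)/d(omega)
d(phi) = -15.42 deg = -0.26913 rad
d(omega) = 2*pi*(3645.4 - 1775.3) = 11750.1848 rad/s
tau = -(-0.26913) / 11750.1848
    = 0.0229 ms

0.0229 ms


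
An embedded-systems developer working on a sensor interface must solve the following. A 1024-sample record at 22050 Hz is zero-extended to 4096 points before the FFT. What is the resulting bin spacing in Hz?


Frequency resolution after zero-padding:
N_padded = 1024 * 4 = 4096
df = fs / N_padded
   = 22050 / 4096
   = 5.3833 Hz

5.3833 Hz


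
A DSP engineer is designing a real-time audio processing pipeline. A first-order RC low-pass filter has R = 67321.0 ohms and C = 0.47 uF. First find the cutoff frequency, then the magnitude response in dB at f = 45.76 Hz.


Step 1 — cutoff frequency:
fc = 1 / (2*pi*R*C)
C = 0.47 uF = 4.7e-07 F
fc = 1 / (2*pi*67321.0*4.7e-07)
   = 5.03004 Hz

Step 2 — magnitude at f = 45.76 Hz:
|H(f)| = 1 / sqrt(1 + (f/fc)^2)
f/fc = 45.76 / 5.03004 = 9.097343
|H| = 1 / sqrt(1 + 82.76165) = 0.1092641
|H|_dB = 20*log10(0.1092641) = -19.23 dB

fc = 5.03004 Hz; |H(45.76 Hz)| = -19.23 dB


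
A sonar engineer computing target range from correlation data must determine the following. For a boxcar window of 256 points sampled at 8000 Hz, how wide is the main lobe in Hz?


Main lobe width for a rectangular window:
Width = 2 * fs / N
      = 2 * 8000 / 256
      = 16000 / 256
      = 62.5 Hz

62.5 Hz


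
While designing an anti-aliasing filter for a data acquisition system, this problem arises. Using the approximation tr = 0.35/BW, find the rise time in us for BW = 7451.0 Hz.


Rise time from bandwidth relationship:
tr = 0.35 / BW
   = 0.35 / 7451.0
   = 4.69735606e-05 s
   = 46.9736 us

46.9736 us


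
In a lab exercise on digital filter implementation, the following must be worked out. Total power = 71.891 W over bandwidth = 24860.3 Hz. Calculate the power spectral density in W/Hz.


Power spectral density:
PSD = P / BW
    = 71.891 / 24860.3
    = 0.0028918 W/Hz

0.0028918 W/Hz


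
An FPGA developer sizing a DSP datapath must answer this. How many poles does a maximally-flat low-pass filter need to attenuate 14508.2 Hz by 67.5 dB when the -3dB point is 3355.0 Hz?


Butterworth filter order formula:
n = log10(10^(A/10) - 1) / (2 * log10(f_stop/f_pass))
10^(67.5/10) - 1 = 5623412.2519
f_stop/f_pass = 14508.2 / 3355.0 = 4.3244
n = 5.3073 -> ceil = 6

6


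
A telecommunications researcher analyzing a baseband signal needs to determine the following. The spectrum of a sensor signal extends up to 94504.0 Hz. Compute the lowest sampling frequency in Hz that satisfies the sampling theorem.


The Nyquist rate is twice the maximum frequency component.
fs_min = 2 * fmax
      = 2 * 94504.0
      = 189008.0 Hz

189008.0


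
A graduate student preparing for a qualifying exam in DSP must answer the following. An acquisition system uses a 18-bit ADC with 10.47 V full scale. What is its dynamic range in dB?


Dynamic range from full-scale to LSB:
V_min = V_max / 2^bits = 10.47 / 2^18
DR = 20 * log10(V_max / V_min)
   = 20 * log10(2^18)
   = 20 * 18 * log10(2)
   = 108.37 dB

108.37 dB


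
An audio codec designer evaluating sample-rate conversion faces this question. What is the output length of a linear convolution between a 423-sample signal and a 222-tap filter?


Linear convolution output length:
L = N + M - 1
  = 423 + 222 - 1
  = 644 samples

644


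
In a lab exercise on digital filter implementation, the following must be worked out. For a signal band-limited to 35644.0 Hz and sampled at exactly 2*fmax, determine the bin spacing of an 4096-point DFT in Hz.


Step 1 — Nyquist sampling rate:
fs = 2 * fmax = 2 * 35644.0 = 71288.0 Hz

Step 2 — DFT bin spacing:
df = fs / N = 71288.0 / 4096 = 17.4043 Hz

17.4043 Hz


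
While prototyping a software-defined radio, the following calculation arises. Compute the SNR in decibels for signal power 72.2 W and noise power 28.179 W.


SNR in decibels:
SNR = 10 * log10(Ps / Pn)
    = 10 * log10(72.2 / 28.179)
    = 10 * log10(2.5622)
    = 10 * 0.4086
    = 4.09 dB

4.09 dB


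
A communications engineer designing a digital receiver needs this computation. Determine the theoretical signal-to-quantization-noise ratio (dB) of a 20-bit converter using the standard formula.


Theoretical SNR for a full-scale sinusoid:
SNR = 6.02 * N + 1.76
    = 6.02 * 20 + 1.76
    = 120.4 + 1.76
    = 122.16 dB

122.16 dB


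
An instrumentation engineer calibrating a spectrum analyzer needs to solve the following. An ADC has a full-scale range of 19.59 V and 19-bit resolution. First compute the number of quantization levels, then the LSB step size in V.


Step 1 — number of quantization levels:
L = 2^N = 2^19 = 524288

Step 2 — LSB step size:
delta = Vfs / L
      = 19.59 / 524288
      = 3.736e-05 V

Levels = 524288; step size = 3.736e-05 V


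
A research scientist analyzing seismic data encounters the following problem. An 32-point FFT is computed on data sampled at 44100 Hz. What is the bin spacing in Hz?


DFT frequency resolution:
df = fs / N
   = 44100 / 32
   = 1378.125 Hz

1378.125 Hz


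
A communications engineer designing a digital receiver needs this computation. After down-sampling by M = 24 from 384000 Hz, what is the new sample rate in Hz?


Decimation reduces the sample rate:
fs_out = fs_in / M
       = 384000 / 24
       = 16000.0 Hz

16000.0 Hz


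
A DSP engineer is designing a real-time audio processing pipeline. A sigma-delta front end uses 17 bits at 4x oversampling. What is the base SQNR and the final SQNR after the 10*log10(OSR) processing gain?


Step 1 — baseline SQNR at Nyquist:
SQNR_base = 6.02*N + 1.76
          = 6.02*17 + 1.76
          = 104.1 dB

Step 2 — oversampling processing gain:
G = 10*log10(OSR) = 10*log10(4) = 6.02 dB

Step 3 — total:
SQNR_total = 104.1 + 6.02 = 110.12 dB

Base SQNR = 104.1 dB; oversampled SQNR = 110.12 dB


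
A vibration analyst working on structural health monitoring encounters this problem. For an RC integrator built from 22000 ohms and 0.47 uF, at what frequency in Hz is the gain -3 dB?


Cutoff frequency of a first-order RC filter:
fc = 1 / (2 * pi * R * C)
C = 0.47 uF = 4.7e-07 F
fc = 1 / (2 * pi * 22000 * 4.7e-07)
   = 1 / 0.064968136076237
   = 15.392161 Hz

15.392161 Hz


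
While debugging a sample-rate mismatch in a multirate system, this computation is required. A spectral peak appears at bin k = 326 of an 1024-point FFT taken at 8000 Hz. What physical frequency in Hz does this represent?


Frequency of DFT bin k:
f_k = k * fs / N
    = 326 * 8000 / 1024
    = 2608000 / 1024
    = 2546.875 Hz

2546.875 Hz


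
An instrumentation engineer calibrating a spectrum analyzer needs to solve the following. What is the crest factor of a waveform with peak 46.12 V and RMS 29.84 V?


Crest factor is the ratio of peak to RMS:
CF = V_peak / V_rms
   = 46.12 / 29.84
   = 1.5456

1.5456


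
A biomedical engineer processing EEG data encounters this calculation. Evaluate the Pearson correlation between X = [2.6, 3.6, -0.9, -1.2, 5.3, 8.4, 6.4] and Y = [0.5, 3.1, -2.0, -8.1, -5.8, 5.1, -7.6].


Pearson correlation coefficient (population):
r = cov(X,Y) / (std(X) * std(Y))
Mean X = 3.4571, Mean Y = -2.1143
Cov(X,Y) = 5.515102
Std(X) = 3.336318, Std(Y) = 4.863693
r = 0.3399

0.3399


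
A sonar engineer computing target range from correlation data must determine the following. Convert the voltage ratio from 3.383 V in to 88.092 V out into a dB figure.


Voltage gain in dB:
G = 20 * log10(Vout / Vin)
  = 20 * log10(88.092 / 3.383)
  = 20 * log10(26.03961)
  = 20 * 1.415634
  = 28.31 dB

28.31 dB


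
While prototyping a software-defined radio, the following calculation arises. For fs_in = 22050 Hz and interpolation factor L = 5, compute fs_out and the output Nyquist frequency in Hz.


Step 1 — output sample rate after interpolation by L:
fs_out = L * fs_in = 5 * 22050 = 110250 Hz

Step 2 — Nyquist frequency of the output stream:
f_Nyq = fs_out / 2 = 110250 / 2 = 55125.0 Hz

fs_out = 110250 Hz; f_Nyquist = 55125.0 Hz


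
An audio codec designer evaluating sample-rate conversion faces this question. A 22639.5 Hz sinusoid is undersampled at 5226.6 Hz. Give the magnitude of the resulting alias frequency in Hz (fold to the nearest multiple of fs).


Compute the nearest integer multiple of fs to the signal:
n = round(22639.5 / 5226.6) = 4
f_alias = |22639.5 - 4 * 5226.6|
        = |22639.5 - 20906.4|
        = 1733.1 Hz

1733.1


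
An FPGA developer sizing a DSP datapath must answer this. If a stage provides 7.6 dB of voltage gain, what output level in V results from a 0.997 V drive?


Output voltage from dB gain:
V_out = V_in * 10^(gain_dB / 20)
      = 0.997 * 10^(7.6 / 20)
      = 0.997 * 2.398833
      = 2.3916 V

2.3916 V


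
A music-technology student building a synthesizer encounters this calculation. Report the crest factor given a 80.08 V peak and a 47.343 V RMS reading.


Crest factor is the ratio of peak to RMS:
CF = V_peak / V_rms
   = 80.08 / 47.343
   = 1.6915

1.6915


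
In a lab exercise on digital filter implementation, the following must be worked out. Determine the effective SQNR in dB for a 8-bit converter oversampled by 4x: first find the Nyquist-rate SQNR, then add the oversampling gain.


Step 1 — baseline SQNR at Nyquist:
SQNR_base = 6.02*N + 1.76
          = 6.02*8 + 1.76
          = 49.92 dB

Step 2 — oversampling processing gain:
G = 10*log10(OSR) = 10*log10(4) = 6.02 dB

Step 3 — total:
SQNR_total = 49.92 + 6.02 = 55.94 dB

Base SQNR = 49.92 dB; oversampled SQNR = 55.94 dB


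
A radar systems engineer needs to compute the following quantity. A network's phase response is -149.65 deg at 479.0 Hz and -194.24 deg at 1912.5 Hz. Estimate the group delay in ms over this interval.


Group delay from phase difference:
tau = -d(phi)/d(omega)
d(phi) = -44.59 deg = -0.778242 rad
d(omega) = 2*pi*(1912.5 - 479.0) = 9006.9461 rad/s
tau = -(-0.778242) / 9006.9461
    = 0.0864 ms

0.0864 ms


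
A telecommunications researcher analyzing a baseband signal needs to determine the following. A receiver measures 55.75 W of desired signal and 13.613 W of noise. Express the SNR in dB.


SNR in decibels:
SNR = 10 * log10(Ps / Pn)
    = 10 * log10(55.75 / 13.613)
    = 10 * log10(4.0954)
    = 10 * 0.6123
    = 6.12 dB

6.12 dB


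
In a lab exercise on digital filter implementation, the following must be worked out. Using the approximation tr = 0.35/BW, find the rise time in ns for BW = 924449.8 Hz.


Rise time from bandwidth relationship:
tr = 0.35 / BW
   = 0.35 / 924449.8
   = 3.786035759e-07 s
   = 378.6036 ns

378.6036 ns


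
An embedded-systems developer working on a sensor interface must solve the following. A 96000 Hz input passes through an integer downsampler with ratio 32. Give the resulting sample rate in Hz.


Decimation reduces the sample rate:
fs_out = fs_in / M
       = 96000 / 32
       = 3000.0 Hz

3000.0 Hz


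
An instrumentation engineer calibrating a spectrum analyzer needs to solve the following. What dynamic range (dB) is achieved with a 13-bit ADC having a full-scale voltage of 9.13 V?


Dynamic range from full-scale to LSB:
V_min = V_max / 2^bits = 9.13 / 2^13
DR = 20 * log10(V_max / V_min)
   = 20 * log10(2^13)
   = 20 * 13 * log10(2)
   = 78.27 dB

78.27 dB


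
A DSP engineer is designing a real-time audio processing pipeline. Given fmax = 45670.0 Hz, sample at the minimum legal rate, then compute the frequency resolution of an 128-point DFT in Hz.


Step 1 — Nyquist sampling rate:
fs = 2 * fmax = 2 * 45670.0 = 91340.0 Hz

Step 2 — DFT bin spacing:
df = fs / N = 91340.0 / 128 = 713.5938 Hz

713.5938 Hz


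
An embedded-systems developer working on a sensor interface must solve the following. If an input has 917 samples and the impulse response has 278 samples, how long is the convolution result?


Linear convolution output length:
L = N + M - 1
  = 917 + 278 - 1
  = 1194 samples

1194


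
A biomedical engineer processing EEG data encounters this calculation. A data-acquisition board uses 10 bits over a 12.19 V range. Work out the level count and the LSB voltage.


Step 1 — number of quantization levels:
L = 2^N = 2^10 = 1024

Step 2 — LSB step size:
delta = Vfs / L
      = 12.19 / 1024
      = 0.0119043 V

Levels = 1024; step size = 0.0119043 V


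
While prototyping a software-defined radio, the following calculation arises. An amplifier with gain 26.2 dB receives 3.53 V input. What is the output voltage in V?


Output voltage from dB gain:
V_out = V_in * 10^(gain_dB / 20)
      = 3.53 * 10^(26.2 / 20)
      = 3.53 * 20.417379
      = 72.0733 V

72.0733 V


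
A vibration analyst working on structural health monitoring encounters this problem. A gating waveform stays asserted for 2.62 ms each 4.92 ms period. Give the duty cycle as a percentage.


Duty cycle as a percentage:
DC = (t_on / T) * 100
   = (2.62 / 4.92) * 100
   = 0.53252 * 100
   = 53.25 %

53.25 %


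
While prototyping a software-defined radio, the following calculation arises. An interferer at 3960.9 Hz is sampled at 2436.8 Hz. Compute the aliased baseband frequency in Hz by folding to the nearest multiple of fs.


Compute the nearest integer multiple of fs to the signal:
n = round(3960.9 / 2436.8) = 2
f_alias = |3960.9 - 2 * 2436.8|
        = |3960.9 - 4873.6|
        = 912.7 Hz

912.7


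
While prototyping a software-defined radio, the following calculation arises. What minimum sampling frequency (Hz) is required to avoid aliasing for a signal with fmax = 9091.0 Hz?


The Nyquist rate is twice the maximum frequency component.
fs_min = 2 * fmax
      = 2 * 9091.0
      = 18182.0 Hz

18182.0


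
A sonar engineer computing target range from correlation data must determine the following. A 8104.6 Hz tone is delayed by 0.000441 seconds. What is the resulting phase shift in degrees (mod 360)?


Phase shift from frequency and time delay:
phi = 360 * f * t_delay
    = 360 * 8104.6 * 0.000441
    = 1286.69 degrees
    mod 360 = 206.69 degrees

206.69 degrees


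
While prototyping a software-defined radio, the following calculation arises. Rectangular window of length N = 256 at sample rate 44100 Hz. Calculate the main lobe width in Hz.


Main lobe width for a rectangular window:
Width = 2 * fs / N
      = 2 * 44100 / 256
      = 88200 / 256
      = 344.531 Hz

344.531 Hz


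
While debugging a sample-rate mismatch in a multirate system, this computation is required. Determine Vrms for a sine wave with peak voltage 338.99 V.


RMS voltage for a sinusoidal waveform:
V_rms = V_peak / sqrt(2)
      = 338.99 / 1.414214
      = 239.702 V

239.702 V


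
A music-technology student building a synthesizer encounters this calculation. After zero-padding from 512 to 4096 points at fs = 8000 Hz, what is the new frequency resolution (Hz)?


Frequency resolution after zero-padding:
N_padded = 512 * 8 = 4096
df = fs / N_padded
   = 8000 / 4096
   = 1.9531 Hz

1.9531 Hz


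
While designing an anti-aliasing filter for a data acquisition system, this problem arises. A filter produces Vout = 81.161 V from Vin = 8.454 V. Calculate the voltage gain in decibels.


Voltage gain in dB:
G = 20 * log10(Vout / Vin)
  = 20 * log10(81.161 / 8.454)
  = 20 * log10(9.600308)
  = 20 * 0.982285
  = 19.65 dB

19.65 dB


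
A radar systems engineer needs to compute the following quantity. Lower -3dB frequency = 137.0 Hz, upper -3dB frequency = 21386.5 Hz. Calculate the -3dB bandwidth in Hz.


Bandwidth is the difference of -3dB frequencies:
BW = f_high - f_low
   = 21386.5 - 137.0
   = 21249.5 Hz

21249.5 Hz


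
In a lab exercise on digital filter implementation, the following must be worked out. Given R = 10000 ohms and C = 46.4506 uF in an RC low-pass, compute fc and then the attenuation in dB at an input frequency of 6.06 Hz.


Step 1 — cutoff frequency:
fc = 1 / (2*pi*R*C)
C = 46.4506 uF = 4.64506e-05 F
fc = 1 / (2*pi*10000*4.64506e-05)
   = 0.342633 Hz

Step 2 — magnitude at f = 6.06 Hz:
|H(f)| = 1 / sqrt(1 + (f/fc)^2)
f/fc = 6.06 / 0.342633 = 17.686563
|H| = 1 / sqrt(1 + 312.814511) = 0.0564499
|H|_dB = 20*log10(0.0564499) = -24.97 dB

fc = 0.342633 Hz; |H(6.06 Hz)| = -24.97 dB


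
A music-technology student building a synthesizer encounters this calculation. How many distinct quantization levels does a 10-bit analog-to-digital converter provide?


Number of quantization levels = 2^N
= 2^10
= 1024

1024


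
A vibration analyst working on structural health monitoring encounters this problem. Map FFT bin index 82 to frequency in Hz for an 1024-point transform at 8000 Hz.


Frequency of DFT bin k:
f_k = k * fs / N
    = 82 * 8000 / 1024
    = 656000 / 1024
    = 640.625 Hz

640.625 Hz


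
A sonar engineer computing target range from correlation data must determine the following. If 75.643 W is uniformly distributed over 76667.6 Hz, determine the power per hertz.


Power spectral density:
PSD = P / BW
    = 75.643 / 76667.6
    = 0.00098664 W/Hz

0.00098664 W/Hz


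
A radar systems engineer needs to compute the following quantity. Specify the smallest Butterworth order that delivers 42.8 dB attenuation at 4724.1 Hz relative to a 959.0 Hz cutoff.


Butterworth filter order formula:
n = log10(10^(A/10) - 1) / (2 * log10(f_stop/f_pass))
10^(42.8/10) - 1 = 19053.6072
f_stop/f_pass = 4724.1 / 959.0 = 4.9261
n = 3.0902 -> ceil = 4

4


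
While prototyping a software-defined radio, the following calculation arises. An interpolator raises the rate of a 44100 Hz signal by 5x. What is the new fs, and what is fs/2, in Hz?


Step 1 — output sample rate after interpolation by L:
fs_out = L * fs_in = 5 * 44100 = 220500 Hz

Step 2 — Nyquist frequency of the output stream:
f_Nyq = fs_out / 2 = 220500 / 2 = 110250.0 Hz

fs_out = 220500 Hz; f_Nyquist = 110250.0 Hz


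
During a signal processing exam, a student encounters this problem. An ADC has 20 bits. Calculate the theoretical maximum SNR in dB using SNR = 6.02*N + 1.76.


Theoretical SNR for a full-scale sinusoid:
SNR = 6.02 * N + 1.76
    = 6.02 * 20 + 1.76
    = 120.4 + 1.76
    = 122.16 dB

122.16 dB


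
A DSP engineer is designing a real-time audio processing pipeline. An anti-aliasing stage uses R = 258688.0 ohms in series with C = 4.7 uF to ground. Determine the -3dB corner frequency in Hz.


Cutoff frequency of a first-order RC filter:
fc = 1 / (2 * pi * R * C)
C = 4.7 uF = 4.7e-06 F
fc = 1 / (2 * pi * 258688.0 * 4.7e-06)
   = 1 / 7.6393078114953
   = 0.130902 Hz

0.130902 Hz


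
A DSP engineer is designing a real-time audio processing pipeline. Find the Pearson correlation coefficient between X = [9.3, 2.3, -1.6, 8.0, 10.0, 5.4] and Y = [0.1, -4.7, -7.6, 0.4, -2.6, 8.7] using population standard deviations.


Pearson correlation coefficient (population):
r = cov(X,Y) / (std(X) * std(Y))
Mean X = 5.5667, Mean Y = -0.95
Cov(X,Y) = 9.698333
Std(X) = 4.114473, Std(Y) = 5.116232
r = 0.4607

0.4607


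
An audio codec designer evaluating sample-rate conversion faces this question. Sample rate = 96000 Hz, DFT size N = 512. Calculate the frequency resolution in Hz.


DFT frequency resolution:
df = fs / N
   = 96000 / 512
   = 187.5 Hz

187.5 Hz


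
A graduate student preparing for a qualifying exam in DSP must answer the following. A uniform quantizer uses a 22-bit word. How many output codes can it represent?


Number of quantization levels = 2^N
= 2^22
= 4194304

4194304


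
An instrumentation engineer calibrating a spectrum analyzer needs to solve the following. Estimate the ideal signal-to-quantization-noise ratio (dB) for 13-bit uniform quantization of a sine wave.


Theoretical SNR for a full-scale sinusoid:
SNR = 6.02 * N + 1.76
    = 6.02 * 13 + 1.76
    = 78.26 + 1.76
    = 80.02 dB

80.02 dB


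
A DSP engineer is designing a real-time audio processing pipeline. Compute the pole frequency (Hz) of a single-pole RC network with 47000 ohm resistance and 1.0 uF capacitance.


Cutoff frequency of a first-order RC filter:
fc = 1 / (2 * pi * R * C)
C = 1.0 uF = 1e-06 F
fc = 1 / (2 * pi * 47000 * 1e-06)
   = 1 / 0.29530970943744
   = 3.386275 Hz

3.386275 Hz


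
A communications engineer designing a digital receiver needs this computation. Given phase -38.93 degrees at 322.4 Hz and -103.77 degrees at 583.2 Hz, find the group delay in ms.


Group delay from phase difference:
tau = -d(phi)/d(omega)
d(phi) = -64.84 deg = -1.131671 rad
d(omega) = 2*pi*(583.2 - 322.4) = 1638.6547 rad/s
tau = -(-1.131671) / 1638.6547
    = 0.6906 ms

0.6906 ms


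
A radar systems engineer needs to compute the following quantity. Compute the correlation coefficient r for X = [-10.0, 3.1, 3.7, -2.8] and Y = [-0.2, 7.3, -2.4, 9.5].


Pearson correlation coefficient (population):
r = cov(X,Y) / (std(X) * std(Y))
Mean X = -1.5, Mean Y = 3.55
Cov(X,Y) = 2.6125
Std(X) = 5.525848, Std(Y) = 4.973178
r = 0.0951

0.0951


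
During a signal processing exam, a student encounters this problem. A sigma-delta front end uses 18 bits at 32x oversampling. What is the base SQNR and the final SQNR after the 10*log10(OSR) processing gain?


Step 1 — baseline SQNR at Nyquist:
SQNR_base = 6.02*N + 1.76
          = 6.02*18 + 1.76
          = 110.12 dB

Step 2 — oversampling processing gain:
G = 10*log10(OSR) = 10*log10(32) = 15.05 dB

Step 3 — total:
SQNR_total = 110.12 + 15.05 = 125.17 dB

Base SQNR = 110.12 dB; oversampled SQNR = 125.17 dB


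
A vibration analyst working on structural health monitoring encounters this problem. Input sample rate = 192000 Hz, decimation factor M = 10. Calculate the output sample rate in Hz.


Decimation reduces the sample rate:
fs_out = fs_in / M
       = 192000 / 10
       = 19200.0 Hz

19200.0 Hz


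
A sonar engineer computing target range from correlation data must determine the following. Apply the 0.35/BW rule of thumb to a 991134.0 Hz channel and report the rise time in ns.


Rise time from bandwidth relationship:
tr = 0.35 / BW
   = 0.35 / 991134.0
   = 3.531308582e-07 s
   = 353.1309 ns

353.1309 ns


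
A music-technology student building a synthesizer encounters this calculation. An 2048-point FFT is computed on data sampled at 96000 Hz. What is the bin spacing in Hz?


DFT frequency resolution:
df = fs / N
   = 96000 / 2048
   = 46.875 Hz

46.875 Hz


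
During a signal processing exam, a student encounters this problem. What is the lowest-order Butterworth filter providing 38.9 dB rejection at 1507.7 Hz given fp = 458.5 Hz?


Butterworth filter order formula:
n = log10(10^(A/10) - 1) / (2 * log10(f_stop/f_pass))
10^(38.9/10) - 1 = 7761.4712
f_stop/f_pass = 1507.7 / 458.5 = 3.2883
n = 3.7622 -> ceil = 4

4


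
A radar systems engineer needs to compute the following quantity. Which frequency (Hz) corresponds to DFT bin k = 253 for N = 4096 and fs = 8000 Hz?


Frequency of DFT bin k:
f_k = k * fs / N
    = 253 * 8000 / 4096
    = 2024000 / 4096
    = 494.141 Hz

494.141 Hz


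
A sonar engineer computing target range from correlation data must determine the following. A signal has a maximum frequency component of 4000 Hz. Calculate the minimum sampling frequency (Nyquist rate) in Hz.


The Nyquist rate is twice the maximum frequency component.
fs_min = 2 * fmax
      = 2 * 4000
      = 8000 Hz

8000


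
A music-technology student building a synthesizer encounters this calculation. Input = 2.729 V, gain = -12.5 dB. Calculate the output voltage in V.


Output voltage from dB gain:
V_out = V_in * 10^(gain_dB / 20)
      = 2.729 * 10^(-12.5 / 20)
      = 2.729 * 0.237137
      = 0.6471 V

0.6471 V


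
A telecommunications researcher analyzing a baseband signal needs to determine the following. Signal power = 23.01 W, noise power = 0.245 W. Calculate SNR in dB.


SNR in decibels:
SNR = 10 * log10(Ps / Pn)
    = 10 * log10(23.01 / 0.245)
    = 10 * log10(93.9184)
    = 10 * 1.9728
    = 19.73 dB

19.73 dB


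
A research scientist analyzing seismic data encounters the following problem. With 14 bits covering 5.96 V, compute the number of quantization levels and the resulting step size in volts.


Step 1 — number of quantization levels:
L = 2^N = 2^14 = 16384

Step 2 — LSB step size:
delta = Vfs / L
      = 5.96 / 16384
      = 0.00036377 V

Levels = 16384; step size = 0.00036377 V


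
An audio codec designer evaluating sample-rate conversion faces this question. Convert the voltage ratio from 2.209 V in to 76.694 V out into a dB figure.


Voltage gain in dB:
G = 20 * log10(Vout / Vin)
  = 20 * log10(76.694 / 2.209)
  = 20 * log10(34.718877)
  = 20 * 1.540566
  = 30.81 dB

30.81 dB


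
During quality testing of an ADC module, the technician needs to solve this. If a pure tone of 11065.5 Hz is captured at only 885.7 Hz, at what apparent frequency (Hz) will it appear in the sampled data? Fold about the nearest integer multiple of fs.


Compute the nearest integer multiple of fs to the signal:
n = round(11065.5 / 885.7) = 12
f_alias = |11065.5 - 12 * 885.7|
        = |11065.5 - 10628.4|
        = 437.1 Hz

437.1


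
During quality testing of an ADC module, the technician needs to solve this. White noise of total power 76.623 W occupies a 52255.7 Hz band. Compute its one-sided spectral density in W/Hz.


Power spectral density:
PSD = P / BW
    = 76.623 / 52255.7
    = 0.00146631 W/Hz

0.00146631 W/Hz


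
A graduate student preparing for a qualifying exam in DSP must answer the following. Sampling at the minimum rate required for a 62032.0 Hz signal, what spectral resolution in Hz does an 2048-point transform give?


Step 1 — Nyquist sampling rate:
fs = 2 * fmax = 2 * 62032.0 = 124064.0 Hz

Step 2 — DFT bin spacing:
df = fs / N = 124064.0 / 2048 = 60.5781 Hz

60.5781 Hz


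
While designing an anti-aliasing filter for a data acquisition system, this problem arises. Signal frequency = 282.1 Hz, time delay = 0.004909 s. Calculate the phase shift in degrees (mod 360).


Phase shift from frequency and time delay:
phi = 360 * f * t_delay
    = 360 * 282.1 * 0.004909
    = 498.54 degrees
    mod 360 = 138.54 degrees

138.54 degrees


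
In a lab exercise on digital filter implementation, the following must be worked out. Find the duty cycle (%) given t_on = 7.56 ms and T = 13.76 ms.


Duty cycle as a percentage:
DC = (t_on / T) * 100
   = (7.56 / 13.76) * 100
   = 0.549419 * 100
   = 54.94 %

54.94 %


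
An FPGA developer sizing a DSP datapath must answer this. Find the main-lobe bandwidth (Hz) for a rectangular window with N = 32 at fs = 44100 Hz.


Main lobe width for a rectangular window:
Width = 2 * fs / N
      = 2 * 44100 / 32
      = 88200 / 32
      = 2756.25 Hz

2756.25 Hz


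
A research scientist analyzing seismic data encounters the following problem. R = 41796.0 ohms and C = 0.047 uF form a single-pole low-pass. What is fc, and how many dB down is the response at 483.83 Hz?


Step 1 — cutoff frequency:
fc = 1 / (2*pi*R*C)
C = 0.047 uF = 4.7e-08 F
fc = 1 / (2*pi*41796.0*4.7e-08)
   = 81.0191 Hz

Step 2 — magnitude at f = 483.83 Hz:
|H(f)| = 1 / sqrt(1 + (f/fc)^2)
f/fc = 483.83 / 81.0191 = 5.971802
|H| = 1 / sqrt(1 + 35.662419) = 0.1651541
|H|_dB = 20*log10(0.1651541) = -15.64 dB

fc = 81.0191 Hz; |H(483.83 Hz)| = -15.64 dB


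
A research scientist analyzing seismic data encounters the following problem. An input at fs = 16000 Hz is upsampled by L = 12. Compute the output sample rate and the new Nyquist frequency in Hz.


Step 1 — output sample rate after interpolation by L:
fs_out = L * fs_in = 12 * 16000 = 192000 Hz

Step 2 — Nyquist frequency of the output stream:
f_Nyq = fs_out / 2 = 192000 / 2 = 96000.0 Hz

fs_out = 192000 Hz; f_Nyquist = 96000.0 Hz


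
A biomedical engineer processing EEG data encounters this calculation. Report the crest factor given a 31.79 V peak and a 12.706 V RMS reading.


Crest factor is the ratio of peak to RMS:
CF = V_peak / V_rms
   = 31.79 / 12.706
   = 2.502

2.502


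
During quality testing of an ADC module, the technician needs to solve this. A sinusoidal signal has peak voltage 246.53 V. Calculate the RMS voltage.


RMS voltage for a sinusoidal waveform:
V_rms = V_peak / sqrt(2)
      = 246.53 / 1.414214
      = 174.323 V

174.323 V


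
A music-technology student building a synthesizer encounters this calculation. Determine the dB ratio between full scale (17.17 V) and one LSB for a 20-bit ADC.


Dynamic range from full-scale to LSB:
V_min = V_max / 2^bits = 17.17 / 2^20
DR = 20 * log10(V_max / V_min)
   = 20 * log10(2^20)
   = 20 * 20 * log10(2)
   = 120.41 dB

120.41 dB


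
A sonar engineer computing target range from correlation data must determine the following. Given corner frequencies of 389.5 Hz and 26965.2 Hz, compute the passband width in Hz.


Bandwidth is the difference of -3dB frequencies:
BW = f_high - f_low
   = 26965.2 - 389.5
   = 26575.7 Hz

26575.7 Hz


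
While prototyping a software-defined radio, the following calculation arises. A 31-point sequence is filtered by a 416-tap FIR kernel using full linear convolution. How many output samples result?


Linear convolution output length:
L = N + M - 1
  = 31 + 416 - 1
  = 446 samples

446


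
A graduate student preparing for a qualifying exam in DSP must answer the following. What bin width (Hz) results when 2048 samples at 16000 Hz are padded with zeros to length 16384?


Frequency resolution after zero-padding:
N_padded = 2048 * 8 = 16384
df = fs / N_padded
   = 16000 / 16384
   = 0.9766 Hz

0.9766 Hz


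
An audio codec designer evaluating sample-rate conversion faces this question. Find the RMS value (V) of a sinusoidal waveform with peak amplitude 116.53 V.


RMS voltage for a sinusoidal waveform:
V_rms = V_peak / sqrt(2)
      = 116.53 / 1.414214
      = 82.399 V

82.399 V


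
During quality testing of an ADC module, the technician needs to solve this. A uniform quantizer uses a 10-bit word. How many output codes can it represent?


Number of quantization levels = 2^N
= 2^10
= 1024

1024


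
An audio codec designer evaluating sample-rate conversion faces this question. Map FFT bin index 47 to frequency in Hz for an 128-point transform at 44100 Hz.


Frequency of DFT bin k:
f_k = k * fs / N
    = 47 * 44100 / 128
    = 2072700 / 128
    = 16192.969 Hz

16192.969 Hz


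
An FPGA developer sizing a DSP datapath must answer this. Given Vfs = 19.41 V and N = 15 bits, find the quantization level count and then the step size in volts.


Step 1 — number of quantization levels:
L = 2^N = 2^15 = 32768

Step 2 — LSB step size:
delta = Vfs / L
      = 19.41 / 32768
      = 0.00059235 V

Levels = 32768; step size = 0.00059235 V


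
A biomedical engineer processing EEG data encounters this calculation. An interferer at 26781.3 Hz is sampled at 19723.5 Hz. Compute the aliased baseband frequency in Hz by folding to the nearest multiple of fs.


Compute the nearest integer multiple of fs to the signal:
n = round(26781.3 / 19723.5) = 1
f_alias = |26781.3 - 1 * 19723.5|
        = |26781.3 - 19723.5|
        = 7057.8 Hz

7057.8


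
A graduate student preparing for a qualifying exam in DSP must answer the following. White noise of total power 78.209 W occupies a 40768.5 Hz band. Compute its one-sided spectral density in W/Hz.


Power spectral density:
PSD = P / BW
    = 78.209 / 40768.5
    = 0.00191837 W/Hz

0.00191837 W/Hz
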